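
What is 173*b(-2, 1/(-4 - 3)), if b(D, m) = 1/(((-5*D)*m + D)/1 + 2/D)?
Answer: -1211/31 ≈ -39.065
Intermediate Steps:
b(D, m) = 1/(D + 2/D - 5*D*m) (b(D, m) = 1/((-5*D*m + D)*1 + 2/D) = 1/((D - 5*D*m)*1 + 2/D) = 1/((D - 5*D*m) + 2/D) = 1/(D + 2/D - 5*D*m))
173*b(-2, 1/(-4 - 3)) = 173*(-2/(2 + (-2)² - 5*(-2)²/(-4 - 3))) = 173*(-2/(2 + 4 - 5*4/(-7))) = 173*(-2/(2 + 4 - 5*(-⅐)*4)) = 173*(-2/(2 + 4 + 20/7)) = 173*(-2/62/7) = 173*(-2*7/62) = 173*(-7/31) = -1211/31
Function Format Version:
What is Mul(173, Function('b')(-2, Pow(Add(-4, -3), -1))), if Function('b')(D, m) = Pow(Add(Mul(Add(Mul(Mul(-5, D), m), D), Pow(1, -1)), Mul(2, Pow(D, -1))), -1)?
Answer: Rational(-1211, 31) ≈ -39.065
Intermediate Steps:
Function('b')(D, m) = Pow(Add(D, Mul(2, Pow(D, -1)), Mul(-5, D, m)), -1) (Function('b')(D, m) = Pow(Add(Mul(Add(Mul(-5, D, m), D), 1), Mul(2, Pow(D, -1))), -1) = Pow(Add(Mul(Add(D, Mul(-5, D, m)), 1), Mul(2, Pow(D, -1))), -1) = Pow(Add(Add(D, Mul(-5, D, m)), Mul(2, Pow(D, -1))), -1) = Pow(Add(D, Mul(2, Pow(D, -1)), Mul(-5, D, m)), -1))
Mul(173, Function('b')(-2, Pow(Add(-4, -3), -1))) = Mul(173, Mul(-2, Pow(Add(2, Pow(-2, 2), Mul(-5, Pow(Add(-4, -3), -1), Pow(-2, 2))), -1))) = Mul(173, Mul(-2, Pow(Add(2, 4, Mul(-5, Pow(-7, -1), 4)), -1))) = Mul(173, Mul(-2, Pow(Add(2, 4, Mul(-5, Rational(-1, 7), 4)), -1))) = Mul(173, Mul(-2, Pow(Add(2, 4, Rational(20, 7)), -1))) = Mul(173, Mul(-2, Pow(Rational(62, 7), -1))) = Mul(173, Mul(-2, Rational(7, 62))) = Mul(173, Rational(-7, 31)) = Rational(-1211, 31)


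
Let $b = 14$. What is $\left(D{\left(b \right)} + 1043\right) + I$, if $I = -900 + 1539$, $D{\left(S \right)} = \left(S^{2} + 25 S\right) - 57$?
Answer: $2171$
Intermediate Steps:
$D{\left(S \right)} = -57 + S^{2} + 25 S$
$I = 639$
$\left(D{\left(b \right)} + 1043\right) + I = \left(\left(-57 + 14^{2} + 25 \cdot 14\right) + 1043\right) + 639 = \left(\left(-57 + 196 + 350\right) + 1043\right) + 639 = \left(489 + 1043\right) + 639 = 1532 + 639 = 2171$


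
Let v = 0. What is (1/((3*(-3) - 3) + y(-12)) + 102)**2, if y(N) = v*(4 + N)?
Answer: 1495729/144 ≈ 10387.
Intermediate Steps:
y(N) = 0 (y(N) = 0*(4 + N) = 0)
(1/((3*(-3) - 3) + y(-12)) + 102)**2 = (1/((3*(-3) - 3) + 0) + 102)**2 = (1/((-9 - 3) + 0) + 102)**2 = (1/(-12 + 0) + 102)**2 = (1/(-12) + 102)**2 = (-1/12 + 102)**2 = (1223/12)**2 = 1495729/144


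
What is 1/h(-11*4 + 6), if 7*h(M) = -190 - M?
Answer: -7/152 ≈ -0.046053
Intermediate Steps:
h(M) = -190/7 - M/7 (h(M) = (-190 - M)/7 = -190/7 - M/7)
1/h(-11*4 + 6) = 1/(-190/7 - (-11*4 + 6)/7) = 1/(-190/7 - (-44 + 6)/7) = 1/(-190/7 - ⅐*(-38)) = 1/(-190/7 + 38/7) = 1/(-152/7) = -7/152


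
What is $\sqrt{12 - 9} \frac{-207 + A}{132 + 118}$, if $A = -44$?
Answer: $- \frac{251 \sqrt{3}}{250} \approx -1.739$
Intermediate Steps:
$\sqrt{12 - 9} \frac{-207 + A}{132 + 118} = \sqrt{12 - 9} \frac{-207 - 44}{132 + 118} = \sqrt{3} \left(- \frac{251}{250}\right) = - \frac{251 \sqrt{3}}{250}$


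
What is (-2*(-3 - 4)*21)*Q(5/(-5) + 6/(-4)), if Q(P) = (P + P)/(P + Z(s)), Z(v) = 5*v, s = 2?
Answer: -196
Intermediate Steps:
Q(P) = 2*P/(10 + P) (Q(P) = (P + P)/(P + 5*2) = (2*P)/(P + 10) = (2*P)/(10 + P) = 2*P/(10 + P))
(-2*(-3 - 4)*21)*Q(5/(-5) + 6/(-4)) = (-2*(-3 - 4)*21)*(2*(5/(-5) + 6/(-4))/(10 + (5/(-5) + 6/(-4)))) = (-2*(-7)*21)*(2*(5*(-⅕) + 6*(-¼))/(10 + (5*(-⅕) + 6*(-¼)))) = (14*21)*(2*(-1 - 3/2)/(10 + (-1 - 3/2))) = 294*(2*(-5/2)/(10 - 5/2)) = 294*(2*(-5/2)/(15/2)) = 294*(2*(-5/2)*(2/15)) = 294*(-⅔) = -196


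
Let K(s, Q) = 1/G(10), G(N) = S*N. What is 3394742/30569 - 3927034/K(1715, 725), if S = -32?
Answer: 38414564145462/30569 ≈ 1.2567e+9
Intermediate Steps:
G(N) = -32*N
K(s, Q) = -1/320 (K(s, Q) = 1/(-32*10) = 1/(-320) = -1/320)
3394742/30569 - 3927034/K(1715, 725) = 3394742/30569 - 3927034/(-1/320) = 3394742*(1/30569) - 3927034*(-320) = 3394742/30569 + 1256650880 = 38414564145462/30569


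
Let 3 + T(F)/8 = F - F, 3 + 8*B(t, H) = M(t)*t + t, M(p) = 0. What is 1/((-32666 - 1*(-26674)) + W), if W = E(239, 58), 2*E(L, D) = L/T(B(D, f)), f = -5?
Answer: -48/287855 ≈ -0.00016675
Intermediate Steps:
B(t, H) = -3/8 + t/8 (B(t, H) = -3/8 + (0*t + t)/8 = -3/8 + (0 + t)/8 = -3/8 + t/8)
T(F) = -24 (T(F) = -24 + 8*(F - F) = -24 + 8*0 = -24 + 0 = -24)
E(L, D) = -L/48 (E(L, D) = (L/(-24))/2 = (L*(-1/24))/2 = (-L/24)/2 = -L/48)
W = -239/48 (W = -1/48*239 = -239/48 ≈ -4.9792)
1/((-32666 - 1*(-26674)) + W) = 1/((-32666 - 1*(-26674)) - 239/48) = 1/((-32666 + 26674) - 239/48) = 1/(-5992 - 239/48) = 1/(-287855/48) = -48/287855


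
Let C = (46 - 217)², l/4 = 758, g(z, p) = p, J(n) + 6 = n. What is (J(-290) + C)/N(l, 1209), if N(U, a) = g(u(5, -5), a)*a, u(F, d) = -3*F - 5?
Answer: 28945/1461681 ≈ 0.019803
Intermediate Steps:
J(n) = -6 + n
u(F, d) = -5 - 3*F
l = 3032 (l = 4*758 = 3032)
N(U, a) = a² (N(U, a) = a*a = a²)
C = 29241 (C = (-171)² = 29241)
(J(-290) + C)/N(l, 1209) = ((-6 - 290) + 29241)/(1209²) = (-296 + 29241)/1461681 = 28945*(1/1461681) = 28945/1461681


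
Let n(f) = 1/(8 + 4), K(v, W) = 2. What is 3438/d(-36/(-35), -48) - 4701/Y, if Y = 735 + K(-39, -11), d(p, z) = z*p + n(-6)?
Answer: -1161513921/15256637 ≈ -76.132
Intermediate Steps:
n(f) = 1/12
d(p, z) = 1/12 + p*z (d(p, z) = z*p + 1/12 = p*z + 1/12 = 1/12 + p*z)
Y = 737 (Y = 735 + 2 = 737)
3438/d(-36/(-35), -48) - 4701/Y = 3438/(1/12 - 36/(-35)*(-48)) - 4701/737 = 3438/(1/12 - 36*(-1/35)*(-48)) - 4701*1/737 = 3438/(1/12 + (36/35)*(-48)) - 4701/737 = 3438/(1/12 - 1728/35) - 4701/737 = 3438/(-20701/420) - 4701/737 = 3438*(-420/20701) - 4701/737 = -1443960/20701 - 4701/737 = -1161513921/15256637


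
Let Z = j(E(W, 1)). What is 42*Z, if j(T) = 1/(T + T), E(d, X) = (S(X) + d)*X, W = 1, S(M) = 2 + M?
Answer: 21/4 ≈ 5.2500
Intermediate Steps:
E(d, X) = X*(2 + X + d) (E(d, X) = ((2 + X) + d)*X = (2 + X + d)*X = X*(2 + X + d))
j(T) = 1/(2*T)
Z = ⅛ (Z = 1/(2*((1*(2 + 1 + 1)))) = 1/(2*((1*4))) = (½)/4 = (½)*(¼) = ⅛ ≈ 0.12500)
42*Z = 42*(⅛) = 21/4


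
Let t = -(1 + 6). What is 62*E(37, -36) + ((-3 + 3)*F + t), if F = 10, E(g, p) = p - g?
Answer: -4533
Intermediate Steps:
t = -7 ≈ -7.0000
62*E(37, -36) + ((-3 + 3)*F + t) = 62*(-36 - 1*37) + ((-3 + 3)*10 - 7) = 62*(-36 - 37) + (0*10 - 7) = 62*(-73) + (0 - 7) = -4526 - 7 = -4533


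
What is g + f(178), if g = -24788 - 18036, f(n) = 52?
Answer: -42772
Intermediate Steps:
g = -42824
g + f(178) = -42824 + 52 = -42772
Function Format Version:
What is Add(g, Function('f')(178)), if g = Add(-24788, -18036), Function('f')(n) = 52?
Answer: -42772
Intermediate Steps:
g = -42824
Add(g, Function('f')(178)) = Add(-42824, 52) = -42772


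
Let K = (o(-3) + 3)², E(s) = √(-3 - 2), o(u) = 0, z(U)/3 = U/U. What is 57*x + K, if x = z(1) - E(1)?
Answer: 180 - 57*I*√5 ≈ 180.0 - 127.46*I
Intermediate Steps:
z(U) = 3 (z(U) = 3*(U/U) = 3*1 = 3)
E(s) = I*√5 (E(s) = √(-5) = I*√5)
x = 3 - I*√5 ≈ 3.0 - 2.2361*I
K = 9 (K = (0 + 3)² = 3² = 9)
57*x + K = 57*(3 - I*√5) + 9 = (171 - 57*I*√5) + 9 = 180 - 57*I*√5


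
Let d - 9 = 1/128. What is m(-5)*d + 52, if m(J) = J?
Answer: 891/128 ≈ 6.9609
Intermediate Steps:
d = 1153/128 (d = 9 + 1/128 = 1153/128 ≈ 9.0078)
m(-5)*d + 52 = -5*1153/128 + 52 = -5765/128 + 52 = 891/128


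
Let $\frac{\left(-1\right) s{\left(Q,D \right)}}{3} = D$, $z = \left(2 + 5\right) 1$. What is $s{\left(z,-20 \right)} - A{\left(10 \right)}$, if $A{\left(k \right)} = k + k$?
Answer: $40$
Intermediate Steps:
$A{\left(k \right)} = 2 k$
$z = 7$ ($z = 7 \cdot 1 = 7$)
$s{\left(Q,D \right)} = - 3 D$
$s{\left(z,-20 \right)} - A{\left(10 \right)} = \left(-3\right) \left(-20\right) - 2 \cdot 10 = 60 - 20 = 40$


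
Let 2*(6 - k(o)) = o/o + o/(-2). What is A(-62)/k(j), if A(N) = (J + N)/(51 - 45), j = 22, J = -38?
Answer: -50/33 ≈ -1.5152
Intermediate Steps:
k(o) = 11/2 + o/4 (k(o) = 6 - (o/o + o/(-2))/2 = 6 - (1 + o*(-½))/2 = 6 - (1 - o/2)/2 = 6 + (-½ + o/4) = 11/2 + o/4)
A(N) = -19/3 + N/6 (A(N) = (-38 + N)/(51 - 45) = (-38 + N)/6 = (-38 + N)*(⅙) = -19/3 + N/6)
A(-62)/k(j) = (-19/3 + (⅙)*(-62))/(11/2 + (¼)*22) = (-19/3 - 31/3)/(11/2 + 11/2) = -50/3/11 = -50/3*1/11 = -50/33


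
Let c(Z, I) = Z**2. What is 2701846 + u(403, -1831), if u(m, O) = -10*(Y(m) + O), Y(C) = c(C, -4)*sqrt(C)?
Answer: 2720156 - 1624090*sqrt(403) ≈ -2.9883e+7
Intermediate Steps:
Y(C) = C**(5/2) (Y(C) = C**2*sqrt(C) = C**(5/2))
u(m, O) = -10*O - 10*m**(5/2) (u(m, O) = -10*(m**(5/2) + O) = -10*(O + m**(5/2)) = -10*O - 10*m**(5/2))
2701846 + u(403, -1831) = 2701846 + (-10*(-1831) - 1624090*sqrt(403)) = 2701846 + (18310 - 1624090*sqrt(403)) = 2720156 - 1624090*sqrt(403)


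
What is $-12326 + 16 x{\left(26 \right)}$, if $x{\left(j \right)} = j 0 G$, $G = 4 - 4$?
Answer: $-12326$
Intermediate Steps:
$G = 0$ ($G = 4 - 4 = 0$)
$x{\left(j \right)} = 0$ ($x{\left(j \right)} = j 0 \cdot 0 = 0 \cdot 0 = 0$)
$-12326 + 16 x{\left(26 \right)} = -12326 + 16 \cdot 0 = -12326 + 0 = -12326$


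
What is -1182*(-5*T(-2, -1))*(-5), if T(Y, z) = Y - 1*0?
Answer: 59100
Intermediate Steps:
T(Y, z) = Y (T(Y, z) = Y + 0 = Y)
-1182*(-5*T(-2, -1))*(-5) = -1182*(-5*(-2))*(-5) = -11820*(-5) = -1182*(-50) = 59100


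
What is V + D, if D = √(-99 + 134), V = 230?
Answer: 230 + √35 ≈ 235.92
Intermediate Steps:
D = √35 ≈ 5.9161
V + D = 230 + √35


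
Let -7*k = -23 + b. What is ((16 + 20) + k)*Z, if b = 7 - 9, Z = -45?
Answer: -12465/7 ≈ -1780.7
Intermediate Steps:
b = -2
k = 25/7 (k = -(-23 - 2)/7 = -⅐*(-25) = 25/7 ≈ 3.5714)
((16 + 20) + k)*Z = ((16 + 20) + 25/7)*(-45) = (36 + 25/7)*(-45) = (277/7)*(-45) = -12465/7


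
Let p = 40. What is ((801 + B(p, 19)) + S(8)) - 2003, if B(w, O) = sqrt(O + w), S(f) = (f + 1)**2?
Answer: -1121 + sqrt(59) ≈ -1113.3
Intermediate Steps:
S(f) = (1 + f)**2
((801 + B(p, 19)) + S(8)) - 2003 = ((801 + sqrt(19 + 40)) + (1 + 8)**2) - 2003 = ((801 + sqrt(59)) + 9**2) - 2003 = ((801 + sqrt(59)) + 81) - 2003 = (882 + sqrt(59)) - 2003 = -1121 + sqrt(59)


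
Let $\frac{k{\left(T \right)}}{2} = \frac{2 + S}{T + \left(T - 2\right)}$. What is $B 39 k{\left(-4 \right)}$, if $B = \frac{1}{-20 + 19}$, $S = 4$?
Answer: $\frac{234}{5} \approx 46.8$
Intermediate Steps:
$k{\left(T \right)} = \frac{12}{-2 + 2 T}$ ($k{\left(T \right)} = 2 \frac{2 + 4}{T + \left(T - 2\right)} = 2 \frac{6}{T + \left(-2 + T\right)} = 2 \frac{6}{-2 + 2 T} = \frac{12}{-2 + 2 T}$)
$B = -1$ ($B = \frac{1}{-1} = -1$)
$B 39 k{\left(-4 \right)} = \left(-1\right) 39 \frac{6}{-1 - 4} = - 39 \frac{6}{-5} = - 39 \cdot 6 \left(- \frac{1}{5}\right) = \left(-39\right) \left(- \frac{6}{5}\right) = \frac{234}{5}$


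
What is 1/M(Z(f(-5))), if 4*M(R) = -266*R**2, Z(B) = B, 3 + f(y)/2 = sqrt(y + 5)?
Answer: -1/2394 ≈ -0.00041771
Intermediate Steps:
f(y) = -6 + 2*sqrt(5 + y) (f(y) = -6 + 2*sqrt(y + 5) = -6 + 2*sqrt(5 + y))
M(R) = -133*R**2/2 (M(R) = (-266*R**2)/4 = -133*R**2/2)
1/M(Z(f(-5))) = 1/(-133*(-6 + 2*sqrt(5 - 5))**2/2) = 1/(-133*(-6 + 2*sqrt(0))**2/2) = 1/(-133*(-6 + 2*0)**2/2) = 1/(-133*(-6 + 0)**2/2) = 1/(-133/2*(-6)**2) = 1/(-133/2*36) = 1/(-2394) = -1/2394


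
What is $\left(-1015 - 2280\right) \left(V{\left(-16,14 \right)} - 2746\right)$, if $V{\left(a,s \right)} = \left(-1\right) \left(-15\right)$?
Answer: $8998645$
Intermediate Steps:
$V{\left(a,s \right)} = 15$
$\left(-1015 - 2280\right) \left(V{\left(-16,14 \right)} - 2746\right) = \left(-1015 - 2280\right) \left(15 - 2746\right) = \left(-3295\right) \left(-2731\right) = 8998645$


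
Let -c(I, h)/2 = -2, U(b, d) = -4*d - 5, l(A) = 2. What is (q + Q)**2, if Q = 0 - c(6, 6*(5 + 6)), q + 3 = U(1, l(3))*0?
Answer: 49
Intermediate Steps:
U(b, d) = -5 - 4*d
q = -3 (q = -3 + (-5 - 4*2)*0 = -3 + (-5 - 8)*0 = -3 - 13*0 = -3 + 0 = -3)
c(I, h) = 4 (c(I, h) = -2*(-2) = 4)
Q = -4 (Q = 0 - 1*4 = 0 - 4 = -4)
(q + Q)**2 = (-3 - 4)**2 = (-7)**2 = 49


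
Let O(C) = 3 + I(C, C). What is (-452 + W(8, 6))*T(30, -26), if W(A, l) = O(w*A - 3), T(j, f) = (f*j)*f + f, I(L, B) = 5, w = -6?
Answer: -8992776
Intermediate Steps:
O(C) = 8 (O(C) = 3 + 5 = 8)
T(j, f) = f + j*f**2 (T(j, f) = j*f**2 + f = f + j*f**2)
W(A, l) = 8
(-452 + W(8, 6))*T(30, -26) = (-452 + 8)*(-26*(1 - 26*30)) = -(-11544)*(1 - 780) = -(-11544)*(-779) = -444*20254 = -8992776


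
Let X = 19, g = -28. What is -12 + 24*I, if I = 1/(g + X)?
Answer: -44/3 ≈ -14.667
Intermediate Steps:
I = -⅑ (I = 1/(-28 + 19) = 1/(-9) = -⅑ ≈ -0.11111)
-12 + 24*I = -12 + 24*(-⅑) = -12 - 8/3 = -44/3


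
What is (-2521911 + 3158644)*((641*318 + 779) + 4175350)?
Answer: 2788869527811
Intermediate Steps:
(-2521911 + 3158644)*((641*318 + 779) + 4175350) = 636733*((203838 + 779) + 4175350) = 636733*(204617 + 4175350) = 636733*4379967 = 2788869527811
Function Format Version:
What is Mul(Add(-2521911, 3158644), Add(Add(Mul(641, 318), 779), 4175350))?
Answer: 2788869527811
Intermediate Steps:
Mul(Add(-2521911, 3158644), Add(Add(Mul(641, 318), 779), 4175350)) = Mul(636733, Add(Add(203838, 779), 4175350)) = Mul(636733, Add(204617, 4175350)) = Mul(636733, 4379967) = 2788869527811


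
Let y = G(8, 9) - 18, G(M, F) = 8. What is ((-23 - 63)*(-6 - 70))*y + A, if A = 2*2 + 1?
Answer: -65355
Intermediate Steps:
y = -10 (y = 8 - 18 = -10)
A = 5 (A = 4 + 1 = 5)
((-23 - 63)*(-6 - 70))*y + A = ((-23 - 63)*(-6 - 70))*(-10) + 5 = -86*(-76)*(-10) + 5 = 6536*(-10) + 5 = -65360 + 5 = -65355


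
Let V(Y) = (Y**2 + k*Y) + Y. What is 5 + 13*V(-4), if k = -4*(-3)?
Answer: -463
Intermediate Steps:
k = 12
V(Y) = Y**2 + 13*Y (V(Y) = (Y**2 + 12*Y) + Y = Y**2 + 13*Y)
5 + 13*V(-4) = 5 + 13*(-4*(13 - 4)) = 5 + 13*(-4*9) = 5 + 13*(-36) = 5 - 468 = -463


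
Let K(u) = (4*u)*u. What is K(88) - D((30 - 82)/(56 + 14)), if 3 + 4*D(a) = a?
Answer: 4336771/140 ≈ 30977.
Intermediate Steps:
K(u) = 4*u**2
D(a) = -3/4 + a/4
K(88) - D((30 - 82)/(56 + 14)) = 4*88**2 - (-3/4 + ((30 - 82)/(56 + 14))/4) = 4*7744 - (-3/4 + (-52/70)/4) = 30976 - (-3/4 + (-52*1/70)/4) = 30976 - (-3/4 + (1/4)*(-26/35)) = 30976 - (-3/4 - 13/70) = 30976 - 1*(-131/140) = 30976 + 131/140 = 4336771/140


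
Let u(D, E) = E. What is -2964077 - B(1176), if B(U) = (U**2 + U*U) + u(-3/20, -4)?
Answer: -5730025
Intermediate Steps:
B(U) = -4 + 2*U**2 (B(U) = (U**2 + U*U) - 4 = (U**2 + U**2) - 4 = 2*U**2 - 4 = -4 + 2*U**2)
-2964077 - B(1176) = -2964077 - (-4 + 2*1176**2) = -2964077 - (-4 + 2*1382976) = -2964077 - (-4 + 2765952) = -2964077 - 1*2765948 = -2964077 - 2765948 = -5730025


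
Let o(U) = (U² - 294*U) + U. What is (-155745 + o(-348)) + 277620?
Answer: 344943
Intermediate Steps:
o(U) = U² - 293*U
(-155745 + o(-348)) + 277620 = (-155745 - 348*(-293 - 348)) + 277620 = (-155745 - 348*(-641)) + 277620 = (-155745 + 223068) + 277620 = 67323 + 277620 = 344943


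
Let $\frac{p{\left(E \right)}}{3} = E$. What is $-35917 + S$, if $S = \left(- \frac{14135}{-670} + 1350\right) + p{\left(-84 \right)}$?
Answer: $- \frac{4662919}{134} \approx -34798.0$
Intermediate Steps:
$p{\left(E \right)} = 3 E$
$S = \frac{149959}{134}$ ($S = \left(- \frac{14135}{-670} + 1350\right) + 3 \left(-84\right) = \left(\left(-14135\right) \left(- \frac{1}{670}\right) + 1350\right) - 252 = \left(\frac{2827}{134} + 1350\right) - 252 = \frac{183727}{134} - 252 = \frac{149959}{134} \approx 1119.1$)
$-35917 + S = -35917 + \frac{149959}{134} = - \frac{4662919}{134}$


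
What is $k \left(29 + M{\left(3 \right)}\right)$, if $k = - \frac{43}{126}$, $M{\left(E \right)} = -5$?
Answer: $- \frac{172}{21} \approx -8.1905$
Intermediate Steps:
$k = - \frac{43}{126}$ ($k = \left(-43\right) \frac{1}{126} = - \frac{43}{126} \approx -0.34127$)
$k \left(29 + M{\left(3 \right)}\right) = - \frac{43 \left(29 - 5\right)}{126} = \left(- \frac{43}{126}\right) 24 = - \frac{172}{21}$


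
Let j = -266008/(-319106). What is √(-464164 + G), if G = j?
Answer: 2*I*√2954068976099366/159553 ≈ 681.29*I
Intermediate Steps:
j = 133004/159553 (j = -266008*(-1/319106) = 133004/159553 ≈ 0.83360)
G = 133004/159553 ≈ 0.83360
√(-464164 + G) = √(-464164 + 133004/159553) = √(-74058625688/159553) = 2*I*√2954068976099366/159553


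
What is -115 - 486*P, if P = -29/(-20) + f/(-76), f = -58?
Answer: -226213/190 ≈ -1190.6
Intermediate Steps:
P = 841/380 (P = -29/(-20) - 58/(-76) = -29*(-1/20) - 58*(-1/76) = 29/20 + 29/38 = 841/380 ≈ 2.2132)
-115 - 486*P = -115 - 486*841/380 = -115 - 204363/190 = -226213/190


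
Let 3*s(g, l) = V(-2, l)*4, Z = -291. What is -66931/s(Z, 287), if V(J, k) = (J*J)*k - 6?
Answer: -200793/4568 ≈ -43.956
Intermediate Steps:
V(J, k) = -6 + k*J² (V(J, k) = J²*k - 6 = k*J² - 6 = -6 + k*J²)
s(g, l) = -8 + 16*l/3 (s(g, l) = ((-6 + l*(-2)²)*4)/3 = ((-6 + l*4)*4)/3 = ((-6 + 4*l)*4)/3 = (-24 + 16*l)/3 = -8 + 16*l/3)
-66931/s(Z, 287) = -66931/(-8 + (16/3)*287) = -66931/(-8 + 4592/3) = -66931/4568/3 = -66931*3/4568 = -200793/4568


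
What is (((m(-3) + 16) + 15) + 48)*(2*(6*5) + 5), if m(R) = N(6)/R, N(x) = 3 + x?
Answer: 4940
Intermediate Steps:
m(R) = 9/R (m(R) = (3 + 6)/R = 9/R)
(((m(-3) + 16) + 15) + 48)*(2*(6*5) + 5) = (((9/(-3) + 16) + 15) + 48)*(2*(6*5) + 5) = (((9*(-1/3) + 16) + 15) + 48)*(2*30 + 5) = (((-3 + 16) + 15) + 48)*(60 + 5) = ((13 + 15) + 48)*65 = (28 + 48)*65 = 76*65 = 4940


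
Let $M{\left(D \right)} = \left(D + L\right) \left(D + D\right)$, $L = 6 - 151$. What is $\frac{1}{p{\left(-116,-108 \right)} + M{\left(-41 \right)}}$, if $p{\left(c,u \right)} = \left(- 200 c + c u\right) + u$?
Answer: $\frac{1}{50872} \approx 1.9657 \cdot 10^{-5}$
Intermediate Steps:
$L = -145$ ($L = 6 - 151 = -145$)
$p{\left(c,u \right)} = u - 200 c + c u$
$M{\left(D \right)} = 2 D \left(-145 + D\right)$ ($M{\left(D \right)} = \left(D - 145\right) \left(D + D\right) = \left(-145 + D\right) 2 D = 2 D \left(-145 + D\right)$)
$\frac{1}{p{\left(-116,-108 \right)} + M{\left(-41 \right)}} = \frac{1}{\left(-108 - -23200 - -12528\right) + 2 \left(-41\right) \left(-145 - 41\right)} = \frac{1}{\left(-108 + 23200 + 12528\right) + 2 \left(-41\right) \left(-186\right)} = \frac{1}{35620 + 15252} = \frac{1}{50872}$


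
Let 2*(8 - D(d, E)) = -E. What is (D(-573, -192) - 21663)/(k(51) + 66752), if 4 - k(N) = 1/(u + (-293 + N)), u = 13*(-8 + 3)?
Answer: -6677557/20494093 ≈ -0.32583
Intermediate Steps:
u = -65 (u = 13*(-5) = -65)
D(d, E) = 8 + E/2 (D(d, E) = 8 - (-1)*E/2 = 8 + E/2)
k(N) = 4 - 1/(-358 + N) (k(N) = 4 - 1/(-65 + (-293 + N)) = 4 - 1/(-358 + N))
(D(-573, -192) - 21663)/(k(51) + 66752) = ((8 + (½)*(-192)) - 21663)/((-1433 + 4*51)/(-358 + 51) + 66752) = ((8 - 96) - 21663)/((-1433 + 204)/(-307) + 66752) = (-88 - 21663)/(-1/307*(-1229) + 66752) = -21751/(1229/307 + 66752) = -21751/20494093/307 = -21751*307/20494093 = -6677557/20494093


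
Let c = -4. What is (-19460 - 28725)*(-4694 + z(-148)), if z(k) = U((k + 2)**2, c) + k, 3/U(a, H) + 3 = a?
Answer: 4972573609455/21313 ≈ 2.3331e+8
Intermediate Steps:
U(a, H) = 3/(-3 + a)
z(k) = k + 3/(-3 + (2 + k)**2) (z(k) = 3/(-3 + (k + 2)**2) + k = 3/(-3 + (2 + k)**2) + k = k + 3/(-3 + (2 + k)**2))
(-19460 - 28725)*(-4694 + z(-148)) = (-19460 - 28725)*(-4694 + (-148 + 3/(-3 + (2 - 148)**2))) = -48185*(-4694 + (-148 + 3/(-3 + (-146)**2))) = -48185*(-4694 + (-148 + 3/(-3 + 21316))) = -48185*(-4694 + (-148 + 3/21313)) = -48185*(-4694 - 3154321/21313) = -48185*(-103197543/21313) = 4972573609455/21313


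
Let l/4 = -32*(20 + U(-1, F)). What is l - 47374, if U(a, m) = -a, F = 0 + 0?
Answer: -50062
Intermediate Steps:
F = 0
l = -2688 (l = 4*(-32*(20 - 1*(-1))) = 4*(-32*(20 + 1)) = 4*(-32*21) = 4*(-672) = -2688)
l - 47374 = -2688 - 47374 = -50062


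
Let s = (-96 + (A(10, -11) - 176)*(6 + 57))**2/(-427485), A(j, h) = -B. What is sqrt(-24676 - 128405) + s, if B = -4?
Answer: -39836208/142495 + 3*I*sqrt(17009) ≈ -279.56 + 391.26*I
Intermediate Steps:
A(j, h) = 4 (A(j, h) = -1*(-4) = 4)
s = -39836208/142495 (s = (-96 + (4 - 176)*(6 + 57))**2/(-427485) = (-96 - 172*63)**2*(-1/427485) = (-96 - 10836)**2*(-1/427485) = (-10932)**2*(-1/427485) = 119508624*(-1/427485) = -39836208/142495 ≈ -279.56)
sqrt(-24676 - 128405) + s = sqrt(-24676 - 128405) - 39836208/142495 = sqrt(-153081) - 39836208/142495 = 3*I*sqrt(17009) - 39836208/142495 = -39836208/142495 + 3*I*sqrt(17009)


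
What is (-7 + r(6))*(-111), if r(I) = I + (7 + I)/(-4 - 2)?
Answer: 703/2 ≈ 351.50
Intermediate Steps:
r(I) = -7/6 + 5*I/6 (r(I) = I + (7 + I)/(-6) = I + (7 + I)*(-⅙) = I + (-7/6 - I/6) = -7/6 + 5*I/6)
(-7 + r(6))*(-111) = (-7 + (-7/6 + (⅚)*6))*(-111) = (-7 + (-7/6 + 5))*(-111) = (-7 + 23/6)*(-111) = -19/6*(-111) = 703/2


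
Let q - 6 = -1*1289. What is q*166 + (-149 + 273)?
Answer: -212854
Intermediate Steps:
q = -1283 (q = 6 - 1*1289 = 6 - 1289 = -1283)
q*166 + (-149 + 273) = -1283*166 + (-149 + 273) = -212978 + 124 = -212854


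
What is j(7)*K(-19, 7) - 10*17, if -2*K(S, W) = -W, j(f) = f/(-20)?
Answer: -6849/40 ≈ -171.23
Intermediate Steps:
j(f) = -f/20 (j(f) = f*(-1/20) = -f/20)
K(S, W) = W/2 (K(S, W) = -(-1)*W/2 = W/2)
j(7)*K(-19, 7) - 10*17 = (-1/20*7)*((½)*7) - 10*17 = -7/20*7/2 - 170 = -49/40 - 170 = -6849/40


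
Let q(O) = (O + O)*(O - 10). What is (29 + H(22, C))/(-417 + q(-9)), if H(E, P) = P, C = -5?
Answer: -8/25 ≈ -0.32000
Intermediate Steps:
q(O) = 2*O*(-10 + O) (q(O) = (2*O)*(-10 + O) = 2*O*(-10 + O))
(29 + H(22, C))/(-417 + q(-9)) = (29 - 5)/(-417 + 2*(-9)*(-10 - 9)) = 24/(-417 + 2*(-9)*(-19)) = 24/(-417 + 342) = 24/(-75) = 24*(-1/75) = -8/25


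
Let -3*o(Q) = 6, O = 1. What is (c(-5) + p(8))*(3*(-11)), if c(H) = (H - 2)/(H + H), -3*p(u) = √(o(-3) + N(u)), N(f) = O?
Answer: -231/10 + 11*I ≈ -23.1 + 11.0*I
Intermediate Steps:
N(f) = 1
o(Q) = -2 (o(Q) = -⅓*6 = -2)
p(u) = -I/3 (p(u) = -√(-2 + 1)/3 = -I/3)
c(H) = (-2 + H)/(2*H) (c(H) = (-2 + H)/((2*H)) = (-2 + H)*(1/(2*H)) = (-2 + H)/(2*H))
(c(-5) + p(8))*(3*(-11)) = ((½)*(-2 - 5)/(-5) - I/3)*(3*(-11)) = ((½)*(-⅕)*(-7) - I/3)*(-33) = (7/10 - I/3)*(-33) = -231/10 + 11*I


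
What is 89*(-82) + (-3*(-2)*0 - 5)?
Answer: -7303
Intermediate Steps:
89*(-82) + (-3*(-2)*0 - 5) = -7298 + (6*0 - 5) = -7298 + (0 - 5) = -7298 - 5 = -7303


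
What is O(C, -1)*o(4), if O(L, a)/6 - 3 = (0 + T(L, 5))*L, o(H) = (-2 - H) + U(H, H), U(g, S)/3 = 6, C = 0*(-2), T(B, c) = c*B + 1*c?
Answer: 216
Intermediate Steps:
T(B, c) = c + B*c (T(B, c) = B*c + c = c + B*c)
C = 0
U(g, S) = 18 (U(g, S) = 3*6 = 18)
o(H) = 16 - H (o(H) = (-2 - H) + 18 = 16 - H)
O(L, a) = 18 + 6*L*(5 + 5*L) (O(L, a) = 18 + 6*((0 + 5*(1 + L))*L) = 18 + 6*((0 + (5 + 5*L))*L) = 18 + 6*((5 + 5*L)*L) = 18 + 6*(L*(5 + 5*L)) = 18 + 6*L*(5 + 5*L))
O(C, -1)*o(4) = (18 + 30*0*(1 + 0))*(16 - 1*4) = (18 + 30*0*1)*(16 - 4) = (18 + 0)*12 = 18*12 = 216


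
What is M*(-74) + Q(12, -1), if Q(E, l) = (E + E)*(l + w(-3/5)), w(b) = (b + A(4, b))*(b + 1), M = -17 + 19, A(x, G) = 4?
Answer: -3484/25 ≈ -139.36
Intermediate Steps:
M = 2
w(b) = (1 + b)*(4 + b) (w(b) = (b + 4)*(b + 1) = (4 + b)*(1 + b) = (1 + b)*(4 + b))
Q(E, l) = 2*E*(34/25 + l) (Q(E, l) = (E + E)*(l + (4 + (-3/5)² + 5*(-3/5))) = (2*E)*(l + (4 + (-3*⅕)² + 5*(-3*⅕))) = (2*E)*(l + (4 + (-⅗)² + 5*(-⅗))) = (2*E)*(l + (4 + 9/25 - 3)) = (2*E)*(l + 34/25) = (2*E)*(34/25 + l) = 2*E*(34/25 + l))
M*(-74) + Q(12, -1) = 2*(-74) + (2/25)*12*(34 + 25*(-1)) = -148 + (2/25)*12*(34 - 25) = -148 + (2/25)*12*9 = -148 + 216/25 = -3484/25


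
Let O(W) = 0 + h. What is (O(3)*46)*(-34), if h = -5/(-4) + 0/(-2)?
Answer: -1955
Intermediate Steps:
h = 5/4 (h = -5*(-¼) + 0*(-½) = 5/4 + 0 = 5/4 ≈ 1.2500)
O(W) = 5/4 (O(W) = 0 + 5/4 = 5/4)
(O(3)*46)*(-34) = ((5/4)*46)*(-34) = (115/2)*(-34) = -1955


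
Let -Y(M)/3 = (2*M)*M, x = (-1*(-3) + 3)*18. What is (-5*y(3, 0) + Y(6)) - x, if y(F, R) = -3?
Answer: -309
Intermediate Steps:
x = 108 (x = (3 + 3)*18 = 6*18 = 108)
Y(M) = -6*M² (Y(M) = -3*2*M*M = -6*M²)
(-5*y(3, 0) + Y(6)) - x = (-5*(-3) - 6*6²) - 1*108 = (15 - 6*36) - 108 = (15 - 216) - 108 = -201 - 108 = -309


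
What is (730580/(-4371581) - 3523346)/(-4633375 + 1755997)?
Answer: 2567098860101/2096448499103 ≈ 1.2245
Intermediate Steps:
(730580/(-4371581) - 3523346)/(-4633375 + 1755997) = (730580*(-1/4371581) - 3523346)/(-2877378) = (-730580/4371581 - 3523346)*(-1/2877378) = -15402593160606/4371581*(-1/2877378) = 2567098860101/2096448499103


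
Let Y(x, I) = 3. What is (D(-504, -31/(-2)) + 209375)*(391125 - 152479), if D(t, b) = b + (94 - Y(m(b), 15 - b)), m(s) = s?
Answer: 49991922049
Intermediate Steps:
D(t, b) = 91 + b (D(t, b) = b + (94 - 1*3) = b + (94 - 3) = b + 91 = 91 + b)
(D(-504, -31/(-2)) + 209375)*(391125 - 152479) = ((91 - 31/(-2)) + 209375)*(391125 - 152479) = ((91 - 31*(-½)) + 209375)*238646 = ((91 + 31/2) + 209375)*238646 = (213/2 + 209375)*238646 = (418963/2)*238646 = 49991922049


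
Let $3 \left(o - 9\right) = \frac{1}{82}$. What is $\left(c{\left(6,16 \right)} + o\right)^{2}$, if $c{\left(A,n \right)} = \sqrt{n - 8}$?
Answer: $\frac{5390353}{60516} + \frac{4430 \sqrt{2}}{123} \approx 140.01$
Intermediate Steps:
$c{\left(A,n \right)} = \sqrt{-8 + n}$
$o = \frac{2215}{246}$ ($o = 9 + \frac{1}{3 \cdot 82} = 9 + \frac{1}{3} \cdot \frac{1}{82} = 9 + \frac{1}{246} = \frac{2215}{246} \approx 9.0041$)
$\left(c{\left(6,16 \right)} + o\right)^{2} = \left(\sqrt{-8 + 16} + \frac{2215}{246}\right)^{2} = \left(\sqrt{8} + \frac{2215}{246}\right)^{2} = \left(2 \sqrt{2} + \frac{2215}{246}\right)^{2} = \left(\frac{2215}{246} + 2 \sqrt{2}\right)^{2}$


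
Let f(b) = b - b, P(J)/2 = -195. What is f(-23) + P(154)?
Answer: -390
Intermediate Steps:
P(J) = -390 (P(J) = 2*(-195) = -390)
f(b) = 0
f(-23) + P(154) = 0 - 390 = -390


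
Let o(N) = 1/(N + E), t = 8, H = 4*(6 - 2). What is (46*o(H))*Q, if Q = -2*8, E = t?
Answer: -92/3 ≈ -30.667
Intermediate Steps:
H = 16 (H = 4*4 = 16)
E = 8
o(N) = 1/(8 + N) (o(N) = 1/(N + 8) = 1/(8 + N))
Q = -16
(46*o(H))*Q = (46/(8 + 16))*(-16) = (46/24)*(-16) = (46*(1/24))*(-16) = (23/12)*(-16) = -92/3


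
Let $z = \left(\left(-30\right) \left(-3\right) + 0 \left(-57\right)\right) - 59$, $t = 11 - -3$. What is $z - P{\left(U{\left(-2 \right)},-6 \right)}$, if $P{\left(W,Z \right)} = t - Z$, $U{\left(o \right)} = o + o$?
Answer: $11$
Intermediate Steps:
$t = 14$ ($t = 11 + 3 = 14$)
$U{\left(o \right)} = 2 o$
$P{\left(W,Z \right)} = 14 - Z$
$z = 31$ ($z = \left(90 + 0\right) - 59 = 90 - 59 = 31$)
$z - P{\left(U{\left(-2 \right)},-6 \right)} = 31 - \left(14 - -6\right) = 31 - \left(14 + 6\right) = 31 - 20 = 11$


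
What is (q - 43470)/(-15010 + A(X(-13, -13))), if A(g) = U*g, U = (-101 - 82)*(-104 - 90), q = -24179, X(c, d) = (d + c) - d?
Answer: 67649/476536 ≈ 0.14196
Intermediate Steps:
X(c, d) = c (X(c, d) = (c + d) - d = c)
U = 35502 (U = -183*(-194) = 35502)
A(g) = 35502*g
(q - 43470)/(-15010 + A(X(-13, -13))) = (-24179 - 43470)/(-15010 + 35502*(-13)) = -67649/(-15010 - 461526) = -67649/(-476536) = -67649*(-1/476536) = 67649/476536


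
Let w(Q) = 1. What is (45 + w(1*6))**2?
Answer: 2116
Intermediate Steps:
(45 + w(1*6))**2 = (45 + 1)**2 = 46**2 = 2116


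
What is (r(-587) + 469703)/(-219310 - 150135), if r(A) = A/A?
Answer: -469704/369445 ≈ -1.2714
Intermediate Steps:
r(A) = 1
(r(-587) + 469703)/(-219310 - 150135) = (1 + 469703)/(-219310 - 150135) = 469704/(-369445) = 469704*(-1/369445) = -469704/369445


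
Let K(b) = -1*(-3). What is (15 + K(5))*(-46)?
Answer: -828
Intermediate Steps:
K(b) = 3
(15 + K(5))*(-46) = (15 + 3)*(-46) = 18*(-46) = -828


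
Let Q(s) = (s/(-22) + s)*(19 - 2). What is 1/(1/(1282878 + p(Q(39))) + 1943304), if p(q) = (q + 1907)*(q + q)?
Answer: 1088431947/2115154156333130 ≈ 5.1459e-7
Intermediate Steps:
Q(s) = 357*s/22 (Q(s) = (s*(-1/22) + s)*17 = (-s/22 + s)*17 = (21*s/22)*17 = 357*s/22)
p(q) = 2*q*(1907 + q) (p(q) = (1907 + q)*(2*q) = 2*q*(1907 + q))
1/(1/(1282878 + p(Q(39))) + 1943304) = 1/(1/(1282878 + 2*((357/22)*39)*(1907 + (357/22)*39)) + 1943304) = 1/(1/(1282878 + 2*(13923/22)*(1907 + 13923/22)) + 1943304) = 1/(1/(1282878 + 2*(13923/22)*(55877/22)) + 1943304) = 1/(1/(1282878 + 777975471/242) + 1943304) = 1/(1/(1088431947/242) + 1943304) = 1/(242/1088431947 + 1943304) = 1/(2115154156333130/1088431947) = 1088431947/2115154156333130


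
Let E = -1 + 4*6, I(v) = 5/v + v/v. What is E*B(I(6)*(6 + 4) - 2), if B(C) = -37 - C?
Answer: -3680/3 ≈ -1226.7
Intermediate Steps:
I(v) = 1 + 5/v (I(v) = 5/v + 1 = 1 + 5/v)
E = 23 (E = -1 + 24 = 23)
E*B(I(6)*(6 + 4) - 2) = 23*(-37 - (((5 + 6)/6)*(6 + 4) - 2)) = 23*(-37 - (((⅙)*11)*10 - 2)) = 23*(-37 - ((11/6)*10 - 2)) = 23*(-37 - (55/3 - 2)) = 23*(-37 - 1*49/3) = 23*(-37 - 49/3) = 23*(-160/3) = -3680/3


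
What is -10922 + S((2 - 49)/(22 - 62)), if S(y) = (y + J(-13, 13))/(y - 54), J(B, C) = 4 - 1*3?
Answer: -23078273/2113 ≈ -10922.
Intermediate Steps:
J(B, C) = 1 (J(B, C) = 4 - 3 = 1)
S(y) = (1 + y)/(-54 + y) (S(y) = (y + 1)/(y - 54) = (1 + y)/(-54 + y))
-10922 + S((2 - 49)/(22 - 62)) = -10922 + (1 + (2 - 49)/(22 - 62))/(-54 + (2 - 49)/(22 - 62)) = -10922 + (1 - 47/(-40))/(-54 - 47/(-40)) = -10922 + (1 - 47*(-1/40))/(-54 - 47*(-1/40)) = -10922 + (1 + 47/40)/(-54 + 47/40) = -10922 + (87/40)/(-2113/40) = -10922 - 40/2113*87/40 = -10922 - 87/2113 = -23078273/2113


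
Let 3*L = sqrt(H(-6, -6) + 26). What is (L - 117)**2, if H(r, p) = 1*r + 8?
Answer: 123229/9 - 156*sqrt(7) ≈ 13279.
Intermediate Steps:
H(r, p) = 8 + r (H(r, p) = r + 8 = 8 + r)
L = 2*sqrt(7)/3 (L = sqrt((8 - 6) + 26)/3 = sqrt(2 + 26)/3 = sqrt(28)/3 = (2*sqrt(7))/3 = 2*sqrt(7)/3 ≈ 1.7638)
(L - 117)**2 = (2*sqrt(7)/3 - 117)**2 = (-117 + 2*sqrt(7)/3)**2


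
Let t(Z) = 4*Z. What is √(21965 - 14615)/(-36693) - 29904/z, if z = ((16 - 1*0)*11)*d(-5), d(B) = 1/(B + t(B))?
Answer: 46725/11 - 35*√6/36693 ≈ 4247.7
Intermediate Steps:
d(B) = 1/(5*B) (d(B) = 1/(B + 4*B) = 1/(5*B))
z = -176/25 (z = ((16 - 1*0)*11)*((⅕)/(-5)) = ((16 + 0)*11)*((⅕)*(-⅕)) = (16*11)*(-1/25) = 176*(-1/25) = -176/25 ≈ -7.0400)
√(21965 - 14615)/(-36693) - 29904/z = √(21965 - 14615)/(-36693) - 29904/(-176/25) = √7350*(-1/36693) - 29904*(-25/176) = (35*√6)*(-1/36693) + 46725/11 = -35*√6/36693 + 46725/11 = 46725/11 - 35*√6/36693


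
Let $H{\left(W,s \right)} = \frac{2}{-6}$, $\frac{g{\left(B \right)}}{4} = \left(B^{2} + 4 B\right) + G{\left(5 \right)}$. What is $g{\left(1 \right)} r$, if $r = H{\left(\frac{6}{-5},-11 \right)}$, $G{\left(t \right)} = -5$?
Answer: $0$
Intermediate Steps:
$g{\left(B \right)} = -20 + 4 B^{2} + 16 B$ ($g{\left(B \right)} = 4 \left(\left(B^{2} + 4 B\right) - 5\right) = 4 \left(-5 + B^{2} + 4 B\right) = -20 + 4 B^{2} + 16 B$)
$H{\left(W,s \right)} = - \frac{1}{3}$ ($H{\left(W,s \right)} = 2 \left(- \frac{1}{6}\right) = - \frac{1}{3}$)
$r = - \frac{1}{3} \approx -0.33333$
$g{\left(1 \right)} r = \left(-20 + 4 \cdot 1^{2} + 16 \cdot 1\right) \left(- \frac{1}{3}\right) = \left(-20 + 4 \cdot 1 + 16\right) \left(- \frac{1}{3}\right) = \left(-20 + 4 + 16\right) \left(- \frac{1}{3}\right) = 0 \left(- \frac{1}{3}\right) = 0$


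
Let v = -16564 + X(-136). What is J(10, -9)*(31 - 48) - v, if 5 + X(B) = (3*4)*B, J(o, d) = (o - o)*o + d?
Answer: 18354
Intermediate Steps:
J(o, d) = d (J(o, d) = 0*o + d = 0 + d = d)
X(B) = -5 + 12*B (X(B) = -5 + (3*4)*B = -5 + 12*B)
v = -18201 (v = -16564 + (-5 + 12*(-136)) = -16564 + (-5 - 1632) = -16564 - 1637 = -18201)
J(10, -9)*(31 - 48) - v = -9*(31 - 48) - 1*(-18201) = -9*(-17) + 18201 = 153 + 18201 = 18354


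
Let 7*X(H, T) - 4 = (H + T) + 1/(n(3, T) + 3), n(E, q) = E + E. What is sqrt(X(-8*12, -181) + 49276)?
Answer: 2*sqrt(5428381)/21 ≈ 221.89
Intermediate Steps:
n(E, q) = 2*E
X(H, T) = 37/63 + H/7 + T/7 (X(H, T) = 4/7 + ((H + T) + 1/(2*3 + 3))/7 = 4/7 + ((H + T) + 1/(6 + 3))/7 = 4/7 + ((H + T) + 1/9)/7 = 4/7 + (1/9 + H + T)/7 = 4/7 + (1/63 + H/7 + T/7) = 37/63 + H/7 + T/7)
sqrt(X(-8*12, -181) + 49276) = sqrt((37/63 + (-8*12)/7 + (1/7)*(-181)) + 49276) = sqrt((37/63 + (1/7)*(-96) - 181/7) + 49276) = sqrt((37/63 - 96/7 - 181/7) + 49276) = sqrt(-2456/63 + 49276) = sqrt(3101932/63) = 2*sqrt(5428381)/21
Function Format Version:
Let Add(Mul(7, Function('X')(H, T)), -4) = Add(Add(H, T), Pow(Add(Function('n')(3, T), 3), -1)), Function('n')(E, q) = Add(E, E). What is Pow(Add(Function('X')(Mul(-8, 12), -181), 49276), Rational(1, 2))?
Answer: Mul(Rational(2, 21), Pow(5428381, Rational(1, 2))) ≈ 221.89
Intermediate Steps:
Function('n')(E, q) = Mul(2, E)
Function('X')(H, T) = Add(Rational(37, 63), Mul(Rational(1, 7), H), Mul(Rational(1, 7), T)) (Function('X')(H, T) = Add(Rational(4, 7), Mul(Rational(1, 7), Add(Add(H, T), Pow(Add(Mul(2, 3), 3), -1)))) = Add(Rational(4, 7), Mul(Rational(1, 7), Add(Add(H, T), Pow(Add(6, 3), -1)))) = Add(Rational(4, 7), Mul(Rational(1, 7), Add(Add(H, T), Pow(9, -1)))) = Add(Rational(4, 7), Mul(Rational(1, 7), Add(Add(H, T), Rational(1, 9)))) = Add(Rational(4, 7), Mul(Rational(1, 7), Add(Rational(1, 9), H, T))) = Add(Rational(4, 7), Add(Rational(1, 63), Mul(Rational(1, 7), H), Mul(Rational(1, 7), T))) = Add(Rational(37, 63), Mul(Rational(1, 7), H), Mul(Rational(1, 7), T)))
Pow(Add(Function('X')(Mul(-8, 12), -181), 49276), Rational(1, 2)) = Pow(Add(Add(Rational(37, 63), Mul(Rational(1, 7), Mul(-8, 12)), Mul(Rational(1, 7), -181)), 49276), Rational(1, 2)) = Pow(Add(Add(Rational(37, 63), Mul(Rational(1, 7), -96), Rational(-181, 7)), 49276), Rational(1, 2)) = Pow(Add(Add(Rational(37, 63), Rational(-96, 7), Rational(-181, 7)), 49276), Rational(1, 2)) = Pow(Add(Rational(-2456, 63), 49276), Rational(1, 2)) = Pow(Rational(3101932, 63), Rational(1, 2)) = Mul(Rational(2, 21), Pow(5428381, Rational(1, 2)))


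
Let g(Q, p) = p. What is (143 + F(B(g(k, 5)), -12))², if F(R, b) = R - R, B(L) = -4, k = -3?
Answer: 20449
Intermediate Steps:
F(R, b) = 0
(143 + F(B(g(k, 5)), -12))² = (143 + 0)² = 143² = 20449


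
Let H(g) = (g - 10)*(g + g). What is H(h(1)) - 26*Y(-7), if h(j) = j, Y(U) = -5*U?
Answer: -928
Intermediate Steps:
H(g) = 2*g*(-10 + g) (H(g) = (-10 + g)*(2*g) = 2*g*(-10 + g))
H(h(1)) - 26*Y(-7) = 2*1*(-10 + 1) - (-130)*(-7) = 2*1*(-9) - 26*35 = -18 - 910 = -928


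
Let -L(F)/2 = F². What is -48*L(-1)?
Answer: 96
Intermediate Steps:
L(F) = -2*F²
-48*L(-1) = -(-96)*(-1)² = -(-96) = -48*(-2) = 96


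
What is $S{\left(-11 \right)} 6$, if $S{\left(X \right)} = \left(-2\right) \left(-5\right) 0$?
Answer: $0$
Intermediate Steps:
$S{\left(X \right)} = 0$ ($S{\left(X \right)} = 10 \cdot 0 = 0$)
$S{\left(-11 \right)} 6 = 0 \cdot 6 = 0$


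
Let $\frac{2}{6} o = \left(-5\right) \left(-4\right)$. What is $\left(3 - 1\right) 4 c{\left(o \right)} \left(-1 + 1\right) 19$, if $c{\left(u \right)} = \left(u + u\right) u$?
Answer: $0$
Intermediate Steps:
$o = 60$ ($o = 3 \left(\left(-5\right) \left(-4\right)\right) = 3 \cdot 20 = 60$)
$c{\left(u \right)} = 2 u^{2}$ ($c{\left(u \right)} = 2 u u = 2 u^{2}$)
$\left(3 - 1\right) 4 c{\left(o \right)} \left(-1 + 1\right) 19 = \left(3 - 1\right) 4 \cdot 2 \cdot 60^{2} \left(-1 + 1\right) 19 = 2 \cdot 4 \cdot 2 \cdot 3600 \cdot 0 \cdot 19 = 8 \cdot 7200 \cdot 0 \cdot 19 = 8 \cdot 0 \cdot 19 = 0 \cdot 19 = 0$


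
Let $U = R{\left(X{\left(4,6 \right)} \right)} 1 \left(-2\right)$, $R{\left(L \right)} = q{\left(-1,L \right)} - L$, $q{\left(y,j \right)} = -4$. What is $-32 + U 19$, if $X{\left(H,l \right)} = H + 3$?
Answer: $386$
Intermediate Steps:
$X{\left(H,l \right)} = 3 + H$
$R{\left(L \right)} = -4 - L$
$U = 22$ ($U = \left(-4 - \left(3 + 4\right)\right) 1 \left(-2\right) = \left(-4 - 7\right) 1 \left(-2\right) = \left(-11\right) 1 \left(-2\right) = \left(-11\right) \left(-2\right) = 22$)
$-32 + U 19 = -32 + 22 \cdot 19 = -32 + 418 = 386$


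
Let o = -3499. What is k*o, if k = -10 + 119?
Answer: -381391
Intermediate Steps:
k = 109
k*o = 109*(-3499) = -381391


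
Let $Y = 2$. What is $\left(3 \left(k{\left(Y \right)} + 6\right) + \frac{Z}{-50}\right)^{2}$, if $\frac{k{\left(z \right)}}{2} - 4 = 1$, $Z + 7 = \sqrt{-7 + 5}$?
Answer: $\frac{\left(2407 - i \sqrt{2}\right)^{2}}{2500} \approx 2317.5 - 2.7232 i$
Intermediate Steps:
$Z = -7 + i \sqrt{2}$ ($Z = -7 + \sqrt{-7 + 5} = -7 + \sqrt{-2} = -7 + i \sqrt{2} \approx -7.0 + 1.4142 i$)
$k{\left(z \right)} = 10$ ($k{\left(z \right)} = 8 + 2 \cdot 1 = 8 + 2 = 10$)
$\left(3 \left(k{\left(Y \right)} + 6\right) + \frac{Z}{-50}\right)^{2} = \left(3 \left(10 + 6\right) + \frac{-7 + i \sqrt{2}}{-50}\right)^{2} = \left(3 \cdot 16 + \left(-7 + i \sqrt{2}\right) \left(- \frac{1}{50}\right)\right)^{2} = \left(48 + \left(\frac{7}{50} - \frac{i \sqrt{2}}{50}\right)\right)^{2} = \left(\frac{2407}{50} - \frac{i \sqrt{2}}{50}\right)^{2}$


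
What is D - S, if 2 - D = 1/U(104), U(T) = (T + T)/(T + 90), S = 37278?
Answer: -3876801/104 ≈ -37277.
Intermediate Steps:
U(T) = 2*T/(90 + T) (U(T) = (2*T)/(90 + T) = 2*T/(90 + T))
D = 111/104 (D = 2 - 1/(2*104/(90 + 104)) = 2 - 1/(2*104/194) = 2 - 1/(2*104*(1/194)) = 2 - 1/104/97 = 2 - 1*97/104 = 2 - 97/104 = 111/104 ≈ 1.0673)
D - S = 111/104 - 1*37278 = 111/104 - 37278 = -3876801/104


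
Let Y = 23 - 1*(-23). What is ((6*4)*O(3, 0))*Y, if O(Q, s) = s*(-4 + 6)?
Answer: 0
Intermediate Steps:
Y = 46 (Y = 23 + 23 = 46)
O(Q, s) = 2*s (O(Q, s) = s*2 = 2*s)
((6*4)*O(3, 0))*Y = ((6*4)*(2*0))*46 = (24*0)*46 = 0*46 = 0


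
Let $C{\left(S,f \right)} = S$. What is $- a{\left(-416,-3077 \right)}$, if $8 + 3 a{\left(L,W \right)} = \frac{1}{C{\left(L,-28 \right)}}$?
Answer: $\frac{3329}{1248} \approx 2.6675$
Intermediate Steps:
$a{\left(L,W \right)} = - \frac{8}{3} + \frac{1}{3 L}$
$- a{\left(-416,-3077 \right)} = - \frac{1 - -3328}{3 \left(-416\right)} = - \frac{\left(-1\right) \left(1 + 3328\right)}{3 \cdot 416} = - \frac{\left(-1\right) 3329}{3 \cdot 416} = \left(-1\right) \left(- \frac{3329}{1248}\right) = \frac{3329}{1248}$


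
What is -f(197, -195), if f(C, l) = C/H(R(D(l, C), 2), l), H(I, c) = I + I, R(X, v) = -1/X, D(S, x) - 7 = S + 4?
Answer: -18124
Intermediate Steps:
D(S, x) = 11 + S (D(S, x) = 7 + (S + 4) = 7 + (4 + S) = 11 + S)
H(I, c) = 2*I
f(C, l) = C*(-11/2 - l/2) (f(C, l) = C/((2*(-1/(11 + l)))) = C/((-2/(11 + l))) = C*(-11/2 - l/2))
-f(197, -195) = -197*(-11 - 1*(-195))/2 = -197*(-11 + 195)/2 = -197*184/2 = -1*18124 = -18124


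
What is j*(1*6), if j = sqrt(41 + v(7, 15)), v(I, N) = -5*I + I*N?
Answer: 6*sqrt(111) ≈ 63.214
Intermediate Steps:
j = sqrt(111) (j = sqrt(41 + 7*(-5 + 15)) = sqrt(41 + 7*10) = sqrt(41 + 70) = sqrt(111) ≈ 10.536)
j*(1*6) = sqrt(111)*(1*6) = sqrt(111)*6 = 6*sqrt(111)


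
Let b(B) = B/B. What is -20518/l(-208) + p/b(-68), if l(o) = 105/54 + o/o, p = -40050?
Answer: -2491974/53 ≈ -47018.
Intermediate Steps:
l(o) = 53/18 (l(o) = 105*(1/54) + 1 = 35/18 + 1 = 53/18)
b(B) = 1
-20518/l(-208) + p/b(-68) = -20518/53/18 - 40050/1 = -20518*18/53 - 40050*1 = -369324/53 - 40050 = -2491974/53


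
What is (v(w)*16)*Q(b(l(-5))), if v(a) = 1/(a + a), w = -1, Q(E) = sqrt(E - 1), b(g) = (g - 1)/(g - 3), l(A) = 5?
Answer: -8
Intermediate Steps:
b(g) = (-1 + g)/(-3 + g)
Q(E) = sqrt(-1 + E)
v(a) = 1/(2*a)
(v(w)*16)*Q(b(l(-5))) = (((1/2)/(-1))*16)*sqrt(-1 + (-1 + 5)/(-3 + 5)) = (((1/2)*(-1))*16)*sqrt(-1 + 4/2) = (-1/2*16)*sqrt(-1 + (1/2)*4) = -8*sqrt(-1 + 2) = -8*sqrt(1) = -8*1 = -8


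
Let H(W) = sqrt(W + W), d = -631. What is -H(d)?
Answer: -I*sqrt(1262) ≈ -35.525*I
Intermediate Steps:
H(W) = sqrt(2)*sqrt(W) (H(W) = sqrt(2*W) = sqrt(2)*sqrt(W))
-H(d) = -sqrt(2)*sqrt(-631) = -sqrt(2)*I*sqrt(631) = -I*sqrt(1262)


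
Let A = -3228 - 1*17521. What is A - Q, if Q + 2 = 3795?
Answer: -24542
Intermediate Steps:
Q = 3793 (Q = -2 + 3795 = 3793)
A = -20749 (A = -3228 - 17521 = -20749)
A - Q = -20749 - 1*3793 = -20749 - 3793 = -24542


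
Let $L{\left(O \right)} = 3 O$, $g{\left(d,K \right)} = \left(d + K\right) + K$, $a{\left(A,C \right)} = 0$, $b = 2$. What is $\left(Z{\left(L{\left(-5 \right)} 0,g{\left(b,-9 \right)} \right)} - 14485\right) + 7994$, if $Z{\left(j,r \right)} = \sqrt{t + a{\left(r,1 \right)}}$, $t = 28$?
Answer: $-6491 + 2 \sqrt{7} \approx -6485.7$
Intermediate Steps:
$g{\left(d,K \right)} = d + 2 K$ ($g{\left(d,K \right)} = \left(K + d\right) + K = d + 2 K$)
$Z{\left(j,r \right)} = 2 \sqrt{7}$ ($Z{\left(j,r \right)} = \sqrt{28 + 0} = \sqrt{28} = 2 \sqrt{7}$)
$\left(Z{\left(L{\left(-5 \right)} 0,g{\left(b,-9 \right)} \right)} - 14485\right) + 7994 = \left(2 \sqrt{7} - 14485\right) + 7994 = \left(-14485 + 2 \sqrt{7}\right) + 7994 = -6491 + 2 \sqrt{7}$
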